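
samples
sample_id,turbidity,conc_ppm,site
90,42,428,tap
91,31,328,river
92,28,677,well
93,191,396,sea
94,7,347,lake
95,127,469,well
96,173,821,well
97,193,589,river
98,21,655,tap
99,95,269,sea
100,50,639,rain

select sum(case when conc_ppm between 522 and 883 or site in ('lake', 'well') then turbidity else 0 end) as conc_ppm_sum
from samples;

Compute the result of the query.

sample_id=90: ✗
sample_id=91: ✗
sample_id=92: ✓ → 28
sample_id=93: ✗
sample_id=94: ✓ → 7
sample_id=95: ✓ → 127
sample_id=96: ✓ → 173
sample_id=97: ✓ → 193
sample_id=98: ✓ → 21
sample_id=99: ✗
sample_id=100: ✓ → 50
conc_ppm_sum = 28 + 7 + 127 + 173 + 193 + 21 + 50 = 599

599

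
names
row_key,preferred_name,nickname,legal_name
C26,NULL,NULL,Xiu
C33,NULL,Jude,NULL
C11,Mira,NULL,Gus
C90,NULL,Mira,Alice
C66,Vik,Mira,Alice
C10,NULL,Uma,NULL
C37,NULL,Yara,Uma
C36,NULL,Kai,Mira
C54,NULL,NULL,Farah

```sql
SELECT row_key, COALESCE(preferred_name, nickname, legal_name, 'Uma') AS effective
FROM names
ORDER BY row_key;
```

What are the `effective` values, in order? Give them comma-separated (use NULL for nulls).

Uma, Mira, Xiu, Jude, Kai, Yara, Farah, Vik, Mira

row_key=C10: preferred_name=NULL, nickname=Uma → Uma
row_key=C11: preferred_name=Mira → Mira
row_key=C26: preferred_name=NULL, nickname=NULL, legal_name=Xiu → Xiu
row_key=C33: preferred_name=NULL, nickname=Jude → Jude
row_key=C36: preferred_name=NULL, nickname=Kai → Kai
row_key=C37: preferred_name=NULL, nickname=Yara → Yara
row_key=C54: preferred_name=NULL, nickname=NULL, legal_name=Farah → Farah
row_key=C66: preferred_name=Vik → Vik
row_key=C90: preferred_name=NULL, nickname=Mira → Mira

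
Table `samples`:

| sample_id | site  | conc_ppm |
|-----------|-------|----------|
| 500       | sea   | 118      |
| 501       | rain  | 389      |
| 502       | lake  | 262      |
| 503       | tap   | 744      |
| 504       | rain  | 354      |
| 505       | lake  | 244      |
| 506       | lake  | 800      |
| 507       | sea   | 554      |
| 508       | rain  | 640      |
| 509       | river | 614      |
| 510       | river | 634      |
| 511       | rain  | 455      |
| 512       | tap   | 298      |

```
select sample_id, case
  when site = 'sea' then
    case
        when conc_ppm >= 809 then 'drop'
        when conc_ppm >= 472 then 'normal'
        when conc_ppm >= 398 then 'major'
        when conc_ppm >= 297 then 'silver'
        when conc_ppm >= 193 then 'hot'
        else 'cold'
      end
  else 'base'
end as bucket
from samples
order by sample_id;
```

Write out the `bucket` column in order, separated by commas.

sample_id=500: site='sea' → inner[ELSE] → cold
sample_id=501: site='rain' → outer ELSE → base
sample_id=502: site='lake' → outer ELSE → base
sample_id=503: site='tap' → outer ELSE → base
sample_id=504: site='rain' → outer ELSE → base
sample_id=505: site='lake' → outer ELSE → base
sample_id=506: site='lake' → outer ELSE → base
sample_id=507: site='sea' → inner[conc_ppm >= 472] → normal
sample_id=508: site='rain' → outer ELSE → base
sample_id=509: site='river' → outer ELSE → base
sample_id=510: site='river' → outer ELSE → base
sample_id=511: site='rain' → outer ELSE → base
sample_id=512: site='tap' → outer ELSE → base

cold, base, base, base, base, base, base, normal, base, base, base, base, base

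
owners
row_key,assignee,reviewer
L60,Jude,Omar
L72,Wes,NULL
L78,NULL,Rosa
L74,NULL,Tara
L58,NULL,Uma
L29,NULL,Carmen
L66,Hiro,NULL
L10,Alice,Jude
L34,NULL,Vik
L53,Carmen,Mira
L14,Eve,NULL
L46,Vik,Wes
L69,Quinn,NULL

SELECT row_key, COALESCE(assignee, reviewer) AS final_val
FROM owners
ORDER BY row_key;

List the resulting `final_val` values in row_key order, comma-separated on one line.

Alice, Eve, Carmen, Vik, Vik, Carmen, Uma, Jude, Hiro, Quinn, Wes, Tara, Rosa

row_key=L10: assignee=Alice → Alice
row_key=L14: assignee=Eve → Eve
row_key=L29: assignee=NULL, reviewer=Carmen → Carmen
row_key=L34: assignee=NULL, reviewer=Vik → Vik
row_key=L46: assignee=Vik → Vik
row_key=L53: assignee=Carmen → Carmen
row_key=L58: assignee=NULL, reviewer=Uma → Uma
row_key=L60: assignee=Jude → Jude
row_key=L66: assignee=Hiro → Hiro
row_key=L69: assignee=Quinn → Quinn
row_key=L72: assignee=Wes → Wes
row_key=L74: assignee=NULL, reviewer=Tara → Tara
row_key=L78: assignee=NULL, reviewer=Rosa → Rosa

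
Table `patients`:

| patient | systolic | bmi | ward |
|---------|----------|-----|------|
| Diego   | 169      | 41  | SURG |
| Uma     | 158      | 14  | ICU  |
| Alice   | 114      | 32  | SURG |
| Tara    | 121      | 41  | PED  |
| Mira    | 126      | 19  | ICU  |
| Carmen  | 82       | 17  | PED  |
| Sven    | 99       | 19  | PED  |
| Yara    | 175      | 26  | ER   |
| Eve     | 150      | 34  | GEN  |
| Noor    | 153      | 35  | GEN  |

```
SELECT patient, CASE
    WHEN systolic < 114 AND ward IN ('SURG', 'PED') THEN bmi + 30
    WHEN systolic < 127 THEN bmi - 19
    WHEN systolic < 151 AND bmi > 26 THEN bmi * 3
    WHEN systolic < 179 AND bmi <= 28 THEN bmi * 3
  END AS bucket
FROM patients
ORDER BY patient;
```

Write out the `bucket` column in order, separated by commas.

patient=Alice: systolic < 127 → 13
patient=Carmen: systolic < 114 AND ward IN ('SURG', 'PED') → 47
patient=Diego: (no match → NULL) → NULL
patient=Eve: systolic < 151 AND bmi > 26 → 102
patient=Mira: systolic < 127 → 0
patient=Noor: (no match → NULL) → NULL
patient=Sven: systolic < 114 AND ward IN ('SURG', 'PED') → 49
patient=Tara: systolic < 127 → 22
patient=Uma: systolic < 179 AND bmi <= 28 → 42
patient=Yara: systolic < 179 AND bmi <= 28 → 78

13, 47, NULL, 102, 0, NULL, 49, 22, 42, 78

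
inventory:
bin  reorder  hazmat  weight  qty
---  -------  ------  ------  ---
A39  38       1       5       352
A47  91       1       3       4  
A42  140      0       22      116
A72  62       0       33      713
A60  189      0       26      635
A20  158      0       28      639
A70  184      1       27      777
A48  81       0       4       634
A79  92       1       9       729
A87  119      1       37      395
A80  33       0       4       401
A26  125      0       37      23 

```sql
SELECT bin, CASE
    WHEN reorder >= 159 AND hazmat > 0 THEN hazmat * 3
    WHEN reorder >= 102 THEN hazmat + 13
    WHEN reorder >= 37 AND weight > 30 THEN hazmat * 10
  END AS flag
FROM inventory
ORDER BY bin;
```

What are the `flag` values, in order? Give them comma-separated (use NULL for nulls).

bin=A20: reorder >= 102 → 13
bin=A26: reorder >= 102 → 13
bin=A39: (no match → NULL) → NULL
bin=A42: reorder >= 102 → 13
bin=A47: (no match → NULL) → NULL
bin=A48: (no match → NULL) → NULL
bin=A60: reorder >= 102 → 13
bin=A70: reorder >= 159 AND hazmat > 0 → 3
bin=A72: reorder >= 37 AND weight > 30 → 0
bin=A79: (no match → NULL) → NULL
bin=A80: (no match → NULL) → NULL
bin=A87: reorder >= 102 → 14

13, 13, NULL, 13, NULL, NULL, 13, 3, 0, NULL, NULL, 14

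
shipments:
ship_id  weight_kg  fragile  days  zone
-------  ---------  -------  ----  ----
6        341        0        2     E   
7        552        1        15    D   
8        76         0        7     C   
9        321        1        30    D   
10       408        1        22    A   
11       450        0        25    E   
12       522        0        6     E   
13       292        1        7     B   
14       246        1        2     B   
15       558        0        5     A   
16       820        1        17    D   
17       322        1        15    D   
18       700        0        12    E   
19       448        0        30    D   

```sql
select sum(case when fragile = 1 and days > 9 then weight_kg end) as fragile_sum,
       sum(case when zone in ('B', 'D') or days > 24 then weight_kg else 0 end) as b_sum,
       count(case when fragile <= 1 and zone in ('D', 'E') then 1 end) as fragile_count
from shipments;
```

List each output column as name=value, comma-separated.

[fragile_sum: fragile = 1 and days > 9]
ship_id=6: ✗
ship_id=7: ✓ → 552
ship_id=8: ✗
ship_id=9: ✓ → 321
ship_id=10: ✓ → 408
ship_id=11: ✗
ship_id=12: ✗
ship_id=13: ✗
ship_id=14: ✗
ship_id=15: ✗
ship_id=16: ✓ → 820
ship_id=17: ✓ → 322
ship_id=18: ✗
ship_id=19: ✗
fragile_sum = 552 + 321 + 408 + 820 + 322 = 2423
—
[b_sum: zone in ('B', 'D') or days > 24]
ship_id=6: ✗
ship_id=7: ✓ → 552
ship_id=8: ✗
ship_id=9: ✓ → 321
ship_id=10: ✗
ship_id=11: ✓ → 450
ship_id=12: ✗
ship_id=13: ✓ → 292
ship_id=14: ✓ → 246
ship_id=15: ✗
ship_id=16: ✓ → 820
ship_id=17: ✓ → 322
ship_id=18: ✗
ship_id=19: ✓ → 448
b_sum = 552 + 321 + 450 + 292 + 246 + 820 + 322 + 448 = 3451
—
[fragile_count: fragile <= 1 and zone in ('D', 'E')]
ship_id=6: ✓ → 1
ship_id=7: ✓ → 1
ship_id=8: ✗
ship_id=9: ✓ → 1
ship_id=10: ✗
ship_id=11: ✓ → 1
ship_id=12: ✓ → 1
ship_id=13: ✗
ship_id=14: ✗
ship_id=15: ✗
ship_id=16: ✓ → 1
ship_id=17: ✓ → 1
ship_id=18: ✓ → 1
ship_id=19: ✓ → 1
fragile_count = COUNT(1, 1, 1, 1, 1, 1, 1, 1, 1) = 9

fragile_sum=2423, b_sum=3451, fragile_count=9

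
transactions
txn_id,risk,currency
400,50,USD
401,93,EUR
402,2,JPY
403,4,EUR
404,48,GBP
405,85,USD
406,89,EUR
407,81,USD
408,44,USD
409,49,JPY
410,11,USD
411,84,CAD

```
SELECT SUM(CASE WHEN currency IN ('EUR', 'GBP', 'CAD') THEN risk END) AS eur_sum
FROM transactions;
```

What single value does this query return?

txn_id=400: ✗
txn_id=401: ✓ → 93
txn_id=402: ✗
txn_id=403: ✓ → 4
txn_id=404: ✓ → 48
txn_id=405: ✗
txn_id=406: ✓ → 89
txn_id=407: ✗
txn_id=408: ✗
txn_id=409: ✗
txn_id=410: ✗
txn_id=411: ✓ → 84
eur_sum = 93 + 4 + 48 + 89 + 84 = 318

318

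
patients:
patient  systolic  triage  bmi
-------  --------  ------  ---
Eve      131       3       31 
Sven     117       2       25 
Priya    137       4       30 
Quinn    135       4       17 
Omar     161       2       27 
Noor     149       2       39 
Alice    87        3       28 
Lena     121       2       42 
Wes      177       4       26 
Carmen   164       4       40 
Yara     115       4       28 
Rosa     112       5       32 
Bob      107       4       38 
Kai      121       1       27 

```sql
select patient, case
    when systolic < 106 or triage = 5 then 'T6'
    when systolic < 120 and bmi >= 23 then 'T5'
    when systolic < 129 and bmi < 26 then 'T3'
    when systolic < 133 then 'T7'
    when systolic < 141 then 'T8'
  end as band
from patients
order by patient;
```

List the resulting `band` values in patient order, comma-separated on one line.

T6, T5, NULL, T7, T7, T7, NULL, NULL, T8, T8, T6, T5, NULL, T5

patient=Alice: systolic < 106 or triage = 5 → T6
patient=Bob: systolic < 120 and bmi >= 23 → T5
patient=Carmen: (no match → NULL) → NULL
patient=Eve: systolic < 133 → T7
patient=Kai: systolic < 133 → T7
patient=Lena: systolic < 133 → T7
patient=Noor: (no match → NULL) → NULL
patient=Omar: (no match → NULL) → NULL
patient=Priya: systolic < 141 → T8
patient=Quinn: systolic < 141 → T8
patient=Rosa: systolic < 106 or triage = 5 → T6
patient=Sven: systolic < 120 and bmi >= 23 → T5
patient=Wes: (no match → NULL) → NULL
patient=Yara: systolic < 120 and bmi >= 23 → T5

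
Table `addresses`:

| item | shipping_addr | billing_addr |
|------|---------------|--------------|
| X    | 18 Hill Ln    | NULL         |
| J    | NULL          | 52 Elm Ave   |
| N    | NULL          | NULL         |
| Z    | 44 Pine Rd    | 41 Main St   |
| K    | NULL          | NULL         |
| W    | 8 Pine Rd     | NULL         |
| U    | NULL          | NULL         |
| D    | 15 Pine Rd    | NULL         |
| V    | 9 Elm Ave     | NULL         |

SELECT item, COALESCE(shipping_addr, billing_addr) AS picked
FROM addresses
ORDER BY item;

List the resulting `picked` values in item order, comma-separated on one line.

15 Pine Rd, 52 Elm Ave, NULL, NULL, NULL, 9 Elm Ave, 8 Pine Rd, 18 Hill Ln, 44 Pine Rd

item=D: shipping_addr=15 Pine Rd → 15 Pine Rd
item=J: shipping_addr=NULL, billing_addr=52 Elm Ave → 52 Elm Ave
item=K: shipping_addr=NULL, billing_addr=NULL (all NULL) → NULL
item=N: shipping_addr=NULL, billing_addr=NULL (all NULL) → NULL
item=U: shipping_addr=NULL, billing_addr=NULL (all NULL) → NULL
item=V: shipping_addr=9 Elm Ave → 9 Elm Ave
item=W: shipping_addr=8 Pine Rd → 8 Pine Rd
item=X: shipping_addr=18 Hill Ln → 18 Hill Ln
item=Z: shipping_addr=44 Pine Rd → 44 Pine Rd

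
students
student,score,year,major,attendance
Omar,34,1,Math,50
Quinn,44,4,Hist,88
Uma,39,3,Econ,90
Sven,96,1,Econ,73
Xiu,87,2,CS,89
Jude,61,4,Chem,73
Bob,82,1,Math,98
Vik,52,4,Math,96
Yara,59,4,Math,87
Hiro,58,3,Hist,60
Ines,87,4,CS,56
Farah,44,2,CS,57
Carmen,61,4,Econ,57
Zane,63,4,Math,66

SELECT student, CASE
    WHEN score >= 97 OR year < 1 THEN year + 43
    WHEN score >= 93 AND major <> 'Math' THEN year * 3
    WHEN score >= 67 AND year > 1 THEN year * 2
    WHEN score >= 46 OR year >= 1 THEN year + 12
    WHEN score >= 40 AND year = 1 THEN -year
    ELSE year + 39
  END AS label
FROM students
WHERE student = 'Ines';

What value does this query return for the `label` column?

student = Ines: score=87, year=4, major=CS, attendance=56.
score >= 97 OR year < 1 → false
score >= 93 AND major <> 'Math' → false
score >= 67 AND year > 1 → true → 8

8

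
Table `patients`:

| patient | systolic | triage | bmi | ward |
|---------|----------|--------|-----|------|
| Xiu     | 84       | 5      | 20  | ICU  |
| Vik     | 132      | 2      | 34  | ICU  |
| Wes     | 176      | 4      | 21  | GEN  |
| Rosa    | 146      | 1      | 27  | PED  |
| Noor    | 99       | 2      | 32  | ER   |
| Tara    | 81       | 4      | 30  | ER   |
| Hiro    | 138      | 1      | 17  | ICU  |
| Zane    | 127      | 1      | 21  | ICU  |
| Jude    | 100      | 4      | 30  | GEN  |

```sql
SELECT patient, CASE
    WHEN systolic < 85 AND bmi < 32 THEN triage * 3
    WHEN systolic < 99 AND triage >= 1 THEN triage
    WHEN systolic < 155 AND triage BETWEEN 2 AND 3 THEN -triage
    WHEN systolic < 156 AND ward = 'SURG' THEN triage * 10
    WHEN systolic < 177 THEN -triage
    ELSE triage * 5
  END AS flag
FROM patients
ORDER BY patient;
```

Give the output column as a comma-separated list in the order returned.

patient=Hiro: systolic < 177 → -1
patient=Jude: systolic < 177 → -4
patient=Noor: systolic < 155 AND triage BETWEEN 2 AND 3 → -2
patient=Rosa: systolic < 177 → -1
patient=Tara: systolic < 85 AND bmi < 32 → 12
patient=Vik: systolic < 155 AND triage BETWEEN 2 AND 3 → -2
patient=Wes: systolic < 177 → -4
patient=Xiu: systolic < 85 AND bmi < 32 → 15
patient=Zane: systolic < 177 → -1

-1, -4, -2, -1, 12, -2, -4, 15, -1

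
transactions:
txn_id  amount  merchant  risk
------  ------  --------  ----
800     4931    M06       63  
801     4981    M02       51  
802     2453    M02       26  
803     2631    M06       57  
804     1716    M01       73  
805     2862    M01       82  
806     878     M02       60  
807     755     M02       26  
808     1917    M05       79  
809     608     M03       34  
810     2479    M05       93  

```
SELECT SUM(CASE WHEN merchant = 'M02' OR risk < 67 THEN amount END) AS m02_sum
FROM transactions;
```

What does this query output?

17237

txn_id=800: ✓ → 4931
txn_id=801: ✓ → 4981
txn_id=802: ✓ → 2453
txn_id=803: ✓ → 2631
txn_id=804: ✗
txn_id=805: ✗
txn_id=806: ✓ → 878
txn_id=807: ✓ → 755
txn_id=808: ✗
txn_id=809: ✓ → 608
txn_id=810: ✗
m02_sum = 4931 + 4981 + 2453 + 2631 + 878 + 755 + 608 = 17237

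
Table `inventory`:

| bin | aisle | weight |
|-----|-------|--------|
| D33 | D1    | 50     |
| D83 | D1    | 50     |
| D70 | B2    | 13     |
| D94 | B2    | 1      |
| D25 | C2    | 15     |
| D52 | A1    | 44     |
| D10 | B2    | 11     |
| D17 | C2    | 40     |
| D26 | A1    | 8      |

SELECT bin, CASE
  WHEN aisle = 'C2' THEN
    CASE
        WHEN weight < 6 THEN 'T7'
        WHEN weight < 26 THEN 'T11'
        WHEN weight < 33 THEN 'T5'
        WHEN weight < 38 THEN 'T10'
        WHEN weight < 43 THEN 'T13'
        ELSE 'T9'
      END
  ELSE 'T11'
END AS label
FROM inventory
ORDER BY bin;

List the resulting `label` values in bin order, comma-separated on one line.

bin=D10: aisle='B2' → outer ELSE → T11
bin=D17: aisle='C2' → inner[weight < 43] → T13
bin=D25: aisle='C2' → inner[weight < 26] → T11
bin=D26: aisle='A1' → outer ELSE → T11
bin=D33: aisle='D1' → outer ELSE → T11
bin=D52: aisle='A1' → outer ELSE → T11
bin=D70: aisle='B2' → outer ELSE → T11
bin=D83: aisle='D1' → outer ELSE → T11
bin=D94: aisle='B2' → outer ELSE → T11

T11, T13, T11, T11, T11, T11, T11, T11, T11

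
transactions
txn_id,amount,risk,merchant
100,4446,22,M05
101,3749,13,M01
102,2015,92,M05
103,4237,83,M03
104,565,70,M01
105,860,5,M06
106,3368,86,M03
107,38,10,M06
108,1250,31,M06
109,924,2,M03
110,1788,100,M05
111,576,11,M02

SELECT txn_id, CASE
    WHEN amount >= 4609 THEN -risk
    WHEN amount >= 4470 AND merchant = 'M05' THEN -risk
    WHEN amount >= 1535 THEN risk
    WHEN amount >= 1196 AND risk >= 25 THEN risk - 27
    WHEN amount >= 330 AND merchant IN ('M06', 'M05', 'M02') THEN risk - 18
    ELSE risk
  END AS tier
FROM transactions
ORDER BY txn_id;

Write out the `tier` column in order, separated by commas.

22, 13, 92, 83, 70, -13, 86, 10, 4, 2, 100, -7

txn_id=100: amount >= 1535 → 22
txn_id=101: amount >= 1535 → 13
txn_id=102: amount >= 1535 → 92
txn_id=103: amount >= 1535 → 83
txn_id=104: ELSE → 70
txn_id=105: amount >= 330 AND merchant IN ('M06', 'M05', 'M02') → -13
txn_id=106: amount >= 1535 → 86
txn_id=107: ELSE → 10
txn_id=108: amount >= 1196 AND risk >= 25 → 4
txn_id=109: ELSE → 2
txn_id=110: amount >= 1535 → 100
txn_id=111: amount >= 330 AND merchant IN ('M06', 'M05', 'M02') → -7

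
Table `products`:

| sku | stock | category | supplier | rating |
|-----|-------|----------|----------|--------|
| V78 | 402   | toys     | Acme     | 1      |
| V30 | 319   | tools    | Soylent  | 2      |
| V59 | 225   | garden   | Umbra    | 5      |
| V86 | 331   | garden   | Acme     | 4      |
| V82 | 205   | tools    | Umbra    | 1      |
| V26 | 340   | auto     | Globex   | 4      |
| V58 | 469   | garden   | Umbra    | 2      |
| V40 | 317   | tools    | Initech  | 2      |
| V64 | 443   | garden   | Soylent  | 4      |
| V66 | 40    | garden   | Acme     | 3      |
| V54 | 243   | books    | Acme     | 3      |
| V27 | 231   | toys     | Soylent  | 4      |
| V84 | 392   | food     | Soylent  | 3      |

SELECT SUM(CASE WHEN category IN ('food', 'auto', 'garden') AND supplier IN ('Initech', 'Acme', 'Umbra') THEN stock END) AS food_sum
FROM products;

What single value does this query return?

1065

sku=V78: ✗
sku=V30: ✗
sku=V59: ✓ → 225
sku=V86: ✓ → 331
sku=V82: ✗
sku=V26: ✗
sku=V58: ✓ → 469
sku=V40: ✗
sku=V64: ✗
sku=V66: ✓ → 40
sku=V54: ✗
sku=V27: ✗
sku=V84: ✗
food_sum = 225 + 331 + 469 + 40 = 1065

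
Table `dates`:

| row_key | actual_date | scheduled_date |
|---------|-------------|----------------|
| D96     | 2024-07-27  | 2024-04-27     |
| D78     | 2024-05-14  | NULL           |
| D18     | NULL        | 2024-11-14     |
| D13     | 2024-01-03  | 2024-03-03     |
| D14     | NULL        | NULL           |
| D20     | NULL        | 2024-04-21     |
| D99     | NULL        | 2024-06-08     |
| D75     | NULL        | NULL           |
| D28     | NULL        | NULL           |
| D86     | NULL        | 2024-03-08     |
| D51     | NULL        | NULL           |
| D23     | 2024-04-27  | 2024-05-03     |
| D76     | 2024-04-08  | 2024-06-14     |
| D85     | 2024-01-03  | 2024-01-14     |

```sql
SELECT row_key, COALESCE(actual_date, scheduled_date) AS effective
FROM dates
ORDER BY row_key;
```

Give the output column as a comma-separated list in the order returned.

2024-01-03, NULL, 2024-11-14, 2024-04-21, 2024-04-27, NULL, NULL, NULL, 2024-04-08, 2024-05-14, 2024-01-03, 2024-03-08, 2024-07-27, 2024-06-08

row_key=D13: actual_date=2024-01-03 → 2024-01-03
row_key=D14: actual_date=NULL, scheduled_date=NULL (all NULL) → NULL
row_key=D18: actual_date=NULL, scheduled_date=2024-11-14 → 2024-11-14
row_key=D20: actual_date=NULL, scheduled_date=2024-04-21 → 2024-04-21
row_key=D23: actual_date=2024-04-27 → 2024-04-27
row_key=D28: actual_date=NULL, scheduled_date=NULL (all NULL) → NULL
row_key=D51: actual_date=NULL, scheduled_date=NULL (all NULL) → NULL
row_key=D75: actual_date=NULL, scheduled_date=NULL (all NULL) → NULL
row_key=D76: actual_date=2024-04-08 → 2024-04-08
row_key=D78: actual_date=2024-05-14 → 2024-05-14
row_key=D85: actual_date=2024-01-03 → 2024-01-03
row_key=D86: actual_date=NULL, scheduled_date=2024-03-08 → 2024-03-08
row_key=D96: actual_date=2024-07-27 → 2024-07-27
row_key=D99: actual_date=NULL, scheduled_date=2024-06-08 → 2024-06-08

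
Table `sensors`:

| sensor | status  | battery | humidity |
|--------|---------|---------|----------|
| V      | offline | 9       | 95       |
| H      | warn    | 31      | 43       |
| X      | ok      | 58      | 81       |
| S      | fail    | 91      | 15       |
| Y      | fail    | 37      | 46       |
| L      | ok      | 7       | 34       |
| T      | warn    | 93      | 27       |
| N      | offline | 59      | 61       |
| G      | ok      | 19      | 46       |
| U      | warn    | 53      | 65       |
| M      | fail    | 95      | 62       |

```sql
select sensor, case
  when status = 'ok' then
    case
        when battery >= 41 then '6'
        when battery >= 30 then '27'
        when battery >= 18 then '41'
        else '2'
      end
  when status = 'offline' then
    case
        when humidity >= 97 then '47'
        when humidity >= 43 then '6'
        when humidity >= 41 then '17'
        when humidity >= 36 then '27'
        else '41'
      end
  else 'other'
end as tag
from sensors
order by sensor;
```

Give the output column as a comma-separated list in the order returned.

41, other, 2, other, 6, other, other, other, 6, 6, other

sensor=G: status='ok' → inner[battery >= 18] → 41
sensor=H: status='warn' → outer ELSE → other
sensor=L: status='ok' → inner[ELSE] → 2
sensor=M: status='fail' → outer ELSE → other
sensor=N: status='offline' → inner[humidity >= 43] → 6
sensor=S: status='fail' → outer ELSE → other
sensor=T: status='warn' → outer ELSE → other
sensor=U: status='warn' → outer ELSE → other
sensor=V: status='offline' → inner[humidity >= 43] → 6
sensor=X: status='ok' → inner[battery >= 41] → 6
sensor=Y: status='fail' → outer ELSE → other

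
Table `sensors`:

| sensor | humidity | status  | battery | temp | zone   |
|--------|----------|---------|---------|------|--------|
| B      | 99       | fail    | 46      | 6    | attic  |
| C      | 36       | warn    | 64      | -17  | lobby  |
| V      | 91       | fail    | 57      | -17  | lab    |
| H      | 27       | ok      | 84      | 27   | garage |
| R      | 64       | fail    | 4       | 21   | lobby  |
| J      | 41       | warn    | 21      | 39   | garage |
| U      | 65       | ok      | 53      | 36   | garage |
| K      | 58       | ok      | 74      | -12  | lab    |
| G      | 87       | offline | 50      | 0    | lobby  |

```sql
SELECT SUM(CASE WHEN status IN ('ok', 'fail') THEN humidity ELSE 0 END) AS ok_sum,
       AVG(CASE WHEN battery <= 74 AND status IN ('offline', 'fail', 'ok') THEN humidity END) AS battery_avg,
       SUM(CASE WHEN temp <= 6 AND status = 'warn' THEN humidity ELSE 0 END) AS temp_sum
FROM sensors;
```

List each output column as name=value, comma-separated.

[ok_sum: status IN ('ok', 'fail')]
sensor=B: ✓ → 99
sensor=C: ✗
sensor=V: ✓ → 91
sensor=H: ✓ → 27
sensor=R: ✓ → 64
sensor=J: ✗
sensor=U: ✓ → 65
sensor=K: ✓ → 58
sensor=G: ✗
ok_sum = 99 + 91 + 27 + 64 + 65 + 58 = 404
—
[battery_avg: battery <= 74 AND status IN ('offline', 'fail', 'ok')]
sensor=B: ✓ → 99
sensor=C: ✗
sensor=V: ✓ → 91
sensor=H: ✗
sensor=R: ✓ → 64
sensor=J: ✗
sensor=U: ✓ → 65
sensor=K: ✓ → 58
sensor=G: ✓ → 87
battery_avg = (99 + 91 + 64 + 65 + 58 + 87) / 6 = 77.3333333333
—
[temp_sum: temp <= 6 AND status = 'warn']
sensor=B: ✗
sensor=C: ✓ → 36
sensor=V: ✗
sensor=H: ✗
sensor=R: ✗
sensor=J: ✗
sensor=U: ✗
sensor=K: ✗
sensor=G: ✗
temp_sum = 36

ok_sum=404, battery_avg=77.3333333333, temp_sum=36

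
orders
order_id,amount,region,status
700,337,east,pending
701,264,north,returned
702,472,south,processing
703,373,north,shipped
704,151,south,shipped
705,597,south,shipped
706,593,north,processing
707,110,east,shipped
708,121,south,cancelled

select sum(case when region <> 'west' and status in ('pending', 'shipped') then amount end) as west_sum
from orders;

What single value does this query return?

1568

order_id=700: ✓ → 337
order_id=701: ✗
order_id=702: ✗
order_id=703: ✓ → 373
order_id=704: ✓ → 151
order_id=705: ✓ → 597
order_id=706: ✗
order_id=707: ✓ → 110
order_id=708: ✗
west_sum = 337 + 373 + 151 + 597 + 110 = 1568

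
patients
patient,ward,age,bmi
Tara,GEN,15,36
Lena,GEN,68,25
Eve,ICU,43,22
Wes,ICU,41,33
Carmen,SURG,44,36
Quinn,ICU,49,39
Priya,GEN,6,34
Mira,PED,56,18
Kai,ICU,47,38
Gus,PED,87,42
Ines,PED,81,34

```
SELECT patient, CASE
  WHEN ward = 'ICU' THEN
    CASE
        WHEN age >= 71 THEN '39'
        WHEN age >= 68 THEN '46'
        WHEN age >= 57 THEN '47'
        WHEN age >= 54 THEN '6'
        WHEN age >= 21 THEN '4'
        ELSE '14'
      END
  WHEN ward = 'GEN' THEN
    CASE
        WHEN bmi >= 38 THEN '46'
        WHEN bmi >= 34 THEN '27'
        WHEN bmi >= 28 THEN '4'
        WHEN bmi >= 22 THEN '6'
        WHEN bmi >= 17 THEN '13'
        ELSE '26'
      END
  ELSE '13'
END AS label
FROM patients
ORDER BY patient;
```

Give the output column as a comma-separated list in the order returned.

13, 4, 13, 13, 4, 6, 13, 27, 4, 27, 4

patient=Carmen: ward='SURG' → outer ELSE → 13
patient=Eve: ward='ICU' → inner[age >= 21] → 4
patient=Gus: ward='PED' → outer ELSE → 13
patient=Ines: ward='PED' → outer ELSE → 13
patient=Kai: ward='ICU' → inner[age >= 21] → 4
patient=Lena: ward='GEN' → inner[bmi >= 22] → 6
patient=Mira: ward='PED' → outer ELSE → 13
patient=Priya: ward='GEN' → inner[bmi >= 34] → 27
patient=Quinn: ward='ICU' → inner[age >= 21] → 4
patient=Tara: ward='GEN' → inner[bmi >= 34] → 27
patient=Wes: ward='ICU' → inner[age >= 21] → 4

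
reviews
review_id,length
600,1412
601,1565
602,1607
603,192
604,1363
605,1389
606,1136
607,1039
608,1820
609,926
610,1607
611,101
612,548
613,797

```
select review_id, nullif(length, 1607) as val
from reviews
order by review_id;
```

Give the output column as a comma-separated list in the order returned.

1412, 1565, NULL, 192, 1363, 1389, 1136, 1039, 1820, 926, NULL, 101, 548, 797

review_id=600: length=1412 vs 1607: differ → 1412
review_id=601: length=1565 vs 1607: differ → 1565
review_id=602: length=1607 vs 1607: equal → NULL
review_id=603: length=192 vs 1607: differ → 192
review_id=604: length=1363 vs 1607: differ → 1363
review_id=605: length=1389 vs 1607: differ → 1389
review_id=606: length=1136 vs 1607: differ → 1136
review_id=607: length=1039 vs 1607: differ → 1039
review_id=608: length=1820 vs 1607: differ → 1820
review_id=609: length=926 vs 1607: differ → 926
review_id=610: length=1607 vs 1607: equal → NULL
review_id=611: length=101 vs 1607: differ → 101
review_id=612: length=548 vs 1607: differ → 548
review_id=613: length=797 vs 1607: differ → 797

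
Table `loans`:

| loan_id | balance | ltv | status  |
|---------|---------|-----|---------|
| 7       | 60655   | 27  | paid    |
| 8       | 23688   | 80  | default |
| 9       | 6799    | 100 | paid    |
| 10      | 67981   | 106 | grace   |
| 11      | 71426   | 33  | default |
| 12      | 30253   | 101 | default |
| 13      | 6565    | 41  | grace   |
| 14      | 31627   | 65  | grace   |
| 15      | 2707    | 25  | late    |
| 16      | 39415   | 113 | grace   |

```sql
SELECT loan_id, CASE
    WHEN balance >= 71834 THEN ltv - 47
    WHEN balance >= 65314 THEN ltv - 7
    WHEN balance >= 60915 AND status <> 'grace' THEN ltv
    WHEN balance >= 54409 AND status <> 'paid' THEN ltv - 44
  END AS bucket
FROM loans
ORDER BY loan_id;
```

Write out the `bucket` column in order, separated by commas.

loan_id=7: (no match → NULL) → NULL
loan_id=8: (no match → NULL) → NULL
loan_id=9: (no match → NULL) → NULL
loan_id=10: balance >= 65314 → 99
loan_id=11: balance >= 65314 → 26
loan_id=12: (no match → NULL) → NULL
loan_id=13: (no match → NULL) → NULL
loan_id=14: (no match → NULL) → NULL
loan_id=15: (no match → NULL) → NULL
loan_id=16: (no match → NULL) → NULL

NULL, NULL, NULL, 99, 26, NULL, NULL, NULL, NULL, NULL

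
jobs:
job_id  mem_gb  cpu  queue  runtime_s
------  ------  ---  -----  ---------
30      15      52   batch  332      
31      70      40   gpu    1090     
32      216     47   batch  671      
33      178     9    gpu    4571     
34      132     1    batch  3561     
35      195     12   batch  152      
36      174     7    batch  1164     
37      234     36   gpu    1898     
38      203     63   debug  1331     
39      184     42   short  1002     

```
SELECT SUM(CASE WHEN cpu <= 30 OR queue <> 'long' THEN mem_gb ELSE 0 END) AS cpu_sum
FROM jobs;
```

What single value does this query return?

job_id=30: ✓ → 15
job_id=31: ✓ → 70
job_id=32: ✓ → 216
job_id=33: ✓ → 178
job_id=34: ✓ → 132
job_id=35: ✓ → 195
job_id=36: ✓ → 174
job_id=37: ✓ → 234
job_id=38: ✓ → 203
job_id=39: ✓ → 184
cpu_sum = 15 + 70 + 216 + 178 + 132 + 195 + 174 + 234 + 203 + 184 = 1601

1601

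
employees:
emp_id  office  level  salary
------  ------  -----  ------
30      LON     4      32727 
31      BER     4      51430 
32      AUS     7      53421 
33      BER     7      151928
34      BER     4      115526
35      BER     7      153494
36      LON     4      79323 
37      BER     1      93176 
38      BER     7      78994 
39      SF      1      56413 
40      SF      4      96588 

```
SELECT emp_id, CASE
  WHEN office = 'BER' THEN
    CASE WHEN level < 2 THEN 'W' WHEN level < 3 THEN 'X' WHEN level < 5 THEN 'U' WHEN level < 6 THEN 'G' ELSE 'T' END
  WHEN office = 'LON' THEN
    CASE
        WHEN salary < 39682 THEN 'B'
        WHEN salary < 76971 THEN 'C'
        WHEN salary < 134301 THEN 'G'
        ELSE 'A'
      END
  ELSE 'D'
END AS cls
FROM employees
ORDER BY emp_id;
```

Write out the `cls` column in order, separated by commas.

emp_id=30: office='LON' → inner[salary < 39682] → B
emp_id=31: office='BER' → inner[level < 5] → U
emp_id=32: office='AUS' → outer ELSE → D
emp_id=33: office='BER' → inner[ELSE] → T
emp_id=34: office='BER' → inner[level < 5] → U
emp_id=35: office='BER' → inner[ELSE] → T
emp_id=36: office='LON' → inner[salary < 134301] → G
emp_id=37: office='BER' → inner[level < 2] → W
emp_id=38: office='BER' → inner[ELSE] → T
emp_id=39: office='SF' → outer ELSE → D
emp_id=40: office='SF' → outer ELSE → D

B, U, D, T, U, T, G, W, T, D, D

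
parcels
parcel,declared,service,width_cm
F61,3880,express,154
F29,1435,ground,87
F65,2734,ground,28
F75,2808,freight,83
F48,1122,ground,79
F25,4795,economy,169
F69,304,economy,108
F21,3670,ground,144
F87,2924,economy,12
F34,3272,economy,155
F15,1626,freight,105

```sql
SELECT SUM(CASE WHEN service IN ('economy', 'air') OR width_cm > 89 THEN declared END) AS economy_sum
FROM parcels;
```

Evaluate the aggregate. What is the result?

parcel=F61: ✓ → 3880
parcel=F29: ✗
parcel=F65: ✗
parcel=F75: ✗
parcel=F48: ✗
parcel=F25: ✓ → 4795
parcel=F69: ✓ → 304
parcel=F21: ✓ → 3670
parcel=F87: ✓ → 2924
parcel=F34: ✓ → 3272
parcel=F15: ✓ → 1626
economy_sum = 3880 + 4795 + 304 + 3670 + 2924 + 3272 + 1626 = 20471

20471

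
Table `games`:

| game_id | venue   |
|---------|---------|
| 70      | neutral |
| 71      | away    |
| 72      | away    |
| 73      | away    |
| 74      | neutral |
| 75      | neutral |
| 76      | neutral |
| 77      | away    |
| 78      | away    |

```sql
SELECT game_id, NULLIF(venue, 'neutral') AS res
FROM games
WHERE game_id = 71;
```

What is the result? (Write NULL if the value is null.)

away

game_id = 71: venue=away.
venue=away vs neutral: differ → away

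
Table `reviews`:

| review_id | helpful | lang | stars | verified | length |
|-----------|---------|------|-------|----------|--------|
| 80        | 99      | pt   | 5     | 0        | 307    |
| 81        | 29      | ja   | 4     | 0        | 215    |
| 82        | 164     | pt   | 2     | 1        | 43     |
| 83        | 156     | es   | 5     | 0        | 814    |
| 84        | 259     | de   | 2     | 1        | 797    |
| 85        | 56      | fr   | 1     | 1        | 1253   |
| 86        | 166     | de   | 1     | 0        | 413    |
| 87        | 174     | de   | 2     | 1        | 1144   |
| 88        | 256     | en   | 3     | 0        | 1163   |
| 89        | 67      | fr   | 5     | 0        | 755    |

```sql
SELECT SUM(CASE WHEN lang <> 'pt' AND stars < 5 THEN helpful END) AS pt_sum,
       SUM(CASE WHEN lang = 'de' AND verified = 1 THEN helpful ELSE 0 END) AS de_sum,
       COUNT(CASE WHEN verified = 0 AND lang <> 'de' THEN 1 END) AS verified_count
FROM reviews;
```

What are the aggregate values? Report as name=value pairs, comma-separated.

[pt_sum: lang <> 'pt' AND stars < 5]
review_id=80: ✗
review_id=81: ✓ → 29
review_id=82: ✗
review_id=83: ✗
review_id=84: ✓ → 259
review_id=85: ✓ → 56
review_id=86: ✓ → 166
review_id=87: ✓ → 174
review_id=88: ✓ → 256
review_id=89: ✗
pt_sum = 29 + 259 + 56 + 166 + 174 + 256 = 940
—
[de_sum: lang = 'de' AND verified = 1]
review_id=80: ✗
review_id=81: ✗
review_id=82: ✗
review_id=83: ✗
review_id=84: ✓ → 259
review_id=85: ✗
review_id=86: ✗
review_id=87: ✓ → 174
review_id=88: ✗
review_id=89: ✗
de_sum = 259 + 174 = 433
—
[verified_count: verified = 0 AND lang <> 'de']
review_id=80: ✓ → 1
review_id=81: ✓ → 1
review_id=82: ✗
review_id=83: ✓ → 1
review_id=84: ✗
review_id=85: ✗
review_id=86: ✗
review_id=87: ✗
review_id=88: ✓ → 1
review_id=89: ✓ → 1
verified_count = COUNT(1, 1, 1, 1, 1) = 5

pt_sum=940, de_sum=433, verified_count=5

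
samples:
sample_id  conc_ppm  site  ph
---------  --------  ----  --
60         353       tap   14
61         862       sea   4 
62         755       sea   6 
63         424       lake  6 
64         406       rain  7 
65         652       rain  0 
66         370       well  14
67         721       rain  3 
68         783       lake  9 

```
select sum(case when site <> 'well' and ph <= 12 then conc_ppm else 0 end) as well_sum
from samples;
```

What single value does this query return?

sample_id=60: ✗
sample_id=61: ✓ → 862
sample_id=62: ✓ → 755
sample_id=63: ✓ → 424
sample_id=64: ✓ → 406
sample_id=65: ✓ → 652
sample_id=66: ✗
sample_id=67: ✓ → 721
sample_id=68: ✓ → 783
well_sum = 862 + 755 + 424 + 406 + 652 + 721 + 783 = 4603

4603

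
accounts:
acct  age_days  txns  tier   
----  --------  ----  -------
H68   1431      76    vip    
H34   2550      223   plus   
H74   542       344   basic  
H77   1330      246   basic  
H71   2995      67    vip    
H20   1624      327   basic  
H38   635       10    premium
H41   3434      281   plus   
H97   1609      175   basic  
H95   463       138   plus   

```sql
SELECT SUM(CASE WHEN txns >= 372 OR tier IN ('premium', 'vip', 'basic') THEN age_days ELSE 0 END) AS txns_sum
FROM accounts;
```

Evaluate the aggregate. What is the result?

acct=H68: ✓ → 1431
acct=H34: ✗
acct=H74: ✓ → 542
acct=H77: ✓ → 1330
acct=H71: ✓ → 2995
acct=H20: ✓ → 1624
acct=H38: ✓ → 635
acct=H41: ✗
acct=H97: ✓ → 1609
acct=H95: ✗
txns_sum = 1431 + 542 + 1330 + 2995 + 1624 + 635 + 1609 = 10166

10166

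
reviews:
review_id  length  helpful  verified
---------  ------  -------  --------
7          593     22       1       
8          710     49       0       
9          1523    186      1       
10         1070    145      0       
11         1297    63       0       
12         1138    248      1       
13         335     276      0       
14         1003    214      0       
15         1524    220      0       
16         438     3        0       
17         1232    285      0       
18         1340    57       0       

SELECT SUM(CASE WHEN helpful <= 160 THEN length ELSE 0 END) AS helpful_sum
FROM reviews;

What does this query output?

5448

review_id=7: ✓ → 593
review_id=8: ✓ → 710
review_id=9: ✗
review_id=10: ✓ → 1070
review_id=11: ✓ → 1297
review_id=12: ✗
review_id=13: ✗
review_id=14: ✗
review_id=15: ✗
review_id=16: ✓ → 438
review_id=17: ✗
review_id=18: ✓ → 1340
helpful_sum = 593 + 710 + 1070 + 1297 + 438 + 1340 = 5448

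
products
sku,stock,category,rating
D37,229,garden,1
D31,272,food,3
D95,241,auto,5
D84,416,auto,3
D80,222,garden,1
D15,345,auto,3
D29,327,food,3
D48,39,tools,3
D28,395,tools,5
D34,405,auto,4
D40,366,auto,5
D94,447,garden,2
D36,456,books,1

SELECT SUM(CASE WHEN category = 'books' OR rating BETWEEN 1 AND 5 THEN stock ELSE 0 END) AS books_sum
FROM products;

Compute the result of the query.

4160

sku=D37: ✓ → 229
sku=D31: ✓ → 272
sku=D95: ✓ → 241
sku=D84: ✓ → 416
sku=D80: ✓ → 222
sku=D15: ✓ → 345
sku=D29: ✓ → 327
sku=D48: ✓ → 39
sku=D28: ✓ → 395
sku=D34: ✓ → 405
sku=D40: ✓ → 366
sku=D94: ✓ → 447
sku=D36: ✓ → 456
books_sum = 229 + 272 + 241 + 416 + 222 + 345 + 327 + 39 + 395 + 405 + 366 + 447 + 456 = 4160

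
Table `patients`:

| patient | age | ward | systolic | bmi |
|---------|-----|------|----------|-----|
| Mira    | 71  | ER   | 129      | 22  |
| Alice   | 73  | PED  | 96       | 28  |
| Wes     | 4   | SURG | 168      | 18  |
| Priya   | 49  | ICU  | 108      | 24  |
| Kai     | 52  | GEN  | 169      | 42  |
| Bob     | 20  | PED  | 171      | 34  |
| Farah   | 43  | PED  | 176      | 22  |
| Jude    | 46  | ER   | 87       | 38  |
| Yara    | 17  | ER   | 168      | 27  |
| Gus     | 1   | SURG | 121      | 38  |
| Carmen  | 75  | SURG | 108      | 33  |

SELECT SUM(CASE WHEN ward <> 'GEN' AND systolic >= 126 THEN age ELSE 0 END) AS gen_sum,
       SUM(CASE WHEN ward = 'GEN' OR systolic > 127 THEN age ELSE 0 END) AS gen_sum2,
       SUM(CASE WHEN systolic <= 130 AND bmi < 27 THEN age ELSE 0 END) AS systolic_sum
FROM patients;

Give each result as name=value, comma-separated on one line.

gen_sum=155, gen_sum2=207, systolic_sum=120

[gen_sum: ward <> 'GEN' AND systolic >= 126]
patient=Mira: ✓ → 71
patient=Alice: ✗
patient=Wes: ✓ → 4
patient=Priya: ✗
patient=Kai: ✗
patient=Bob: ✓ → 20
patient=Farah: ✓ → 43
patient=Jude: ✗
patient=Yara: ✓ → 17
patient=Gus: ✗
patient=Carmen: ✗
gen_sum = 71 + 4 + 20 + 43 + 17 = 155
—
[gen_sum2: ward = 'GEN' OR systolic > 127]
patient=Mira: ✓ → 71
patient=Alice: ✗
patient=Wes: ✓ → 4
patient=Priya: ✗
patient=Kai: ✓ → 52
patient=Bob: ✓ → 20
patient=Farah: ✓ → 43
patient=Jude: ✗
patient=Yara: ✓ → 17
patient=Gus: ✗
patient=Carmen: ✗
gen_sum2 = 71 + 4 + 52 + 20 + 43 + 17 = 207
—
[systolic_sum: systolic <= 130 AND bmi < 27]
patient=Mira: ✓ → 71
patient=Alice: ✗
patient=Wes: ✗
patient=Priya: ✓ → 49
patient=Kai: ✗
patient=Bob: ✗
patient=Farah: ✗
patient=Jude: ✗
patient=Yara: ✗
patient=Gus: ✗
patient=Carmen: ✗
systolic_sum = 71 + 49 = 120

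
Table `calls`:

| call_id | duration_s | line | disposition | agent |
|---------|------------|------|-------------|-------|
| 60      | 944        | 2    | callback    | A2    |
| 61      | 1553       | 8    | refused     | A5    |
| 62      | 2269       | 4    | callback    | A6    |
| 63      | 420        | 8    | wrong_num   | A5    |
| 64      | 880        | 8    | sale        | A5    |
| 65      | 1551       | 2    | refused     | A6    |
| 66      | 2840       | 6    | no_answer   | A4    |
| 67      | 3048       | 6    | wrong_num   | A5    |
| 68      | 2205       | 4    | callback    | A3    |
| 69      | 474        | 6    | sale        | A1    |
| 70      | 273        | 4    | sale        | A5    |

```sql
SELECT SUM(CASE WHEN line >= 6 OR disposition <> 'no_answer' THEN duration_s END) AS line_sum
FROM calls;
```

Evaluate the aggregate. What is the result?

16457

call_id=60: ✓ → 944
call_id=61: ✓ → 1553
call_id=62: ✓ → 2269
call_id=63: ✓ → 420
call_id=64: ✓ → 880
call_id=65: ✓ → 1551
call_id=66: ✓ → 2840
call_id=67: ✓ → 3048
call_id=68: ✓ → 2205
call_id=69: ✓ → 474
call_id=70: ✓ → 273
line_sum = 944 + 1553 + 2269 + 420 + 880 + 1551 + 2840 + 3048 + 2205 + 474 + 273 = 16457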